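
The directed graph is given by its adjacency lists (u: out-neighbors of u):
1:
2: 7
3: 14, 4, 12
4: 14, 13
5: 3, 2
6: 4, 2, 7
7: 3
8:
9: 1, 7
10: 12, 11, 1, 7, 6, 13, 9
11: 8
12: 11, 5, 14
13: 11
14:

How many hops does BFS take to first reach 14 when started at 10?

Level 0: 10
Level 1: 1, 6, 7, 9, 11, 12, 13
Level 2: 2, 3, 4, 5, 8, 14
14 first appears at level 2.

2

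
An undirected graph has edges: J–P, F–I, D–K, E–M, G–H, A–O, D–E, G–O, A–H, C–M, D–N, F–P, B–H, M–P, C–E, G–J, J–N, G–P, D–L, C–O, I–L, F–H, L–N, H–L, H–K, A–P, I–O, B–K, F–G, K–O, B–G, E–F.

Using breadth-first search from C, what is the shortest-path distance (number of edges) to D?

2

Level 0: C
Level 1: E, M, O
Level 2: A, D, F, G, I, K, P
Level 3: B, H, J, L, N
D first appears at level 2.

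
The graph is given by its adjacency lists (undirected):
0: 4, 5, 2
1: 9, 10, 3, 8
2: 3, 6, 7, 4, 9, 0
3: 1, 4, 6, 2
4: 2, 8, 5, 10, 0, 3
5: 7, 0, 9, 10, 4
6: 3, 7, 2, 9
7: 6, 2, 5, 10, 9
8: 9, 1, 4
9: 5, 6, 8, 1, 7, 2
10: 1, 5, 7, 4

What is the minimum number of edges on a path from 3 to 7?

2

Level 0: 3
Level 1: 1, 2, 4, 6
Level 2: 0, 5, 7, 8, 9, 10
7 first appears at level 2.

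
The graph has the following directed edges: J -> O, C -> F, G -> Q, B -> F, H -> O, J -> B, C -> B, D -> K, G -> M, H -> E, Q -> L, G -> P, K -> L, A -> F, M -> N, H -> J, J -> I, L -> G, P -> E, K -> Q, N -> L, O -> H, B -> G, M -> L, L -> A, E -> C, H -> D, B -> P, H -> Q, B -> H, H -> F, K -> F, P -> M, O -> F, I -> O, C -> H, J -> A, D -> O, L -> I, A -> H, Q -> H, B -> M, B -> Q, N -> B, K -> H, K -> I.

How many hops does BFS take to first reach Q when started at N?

2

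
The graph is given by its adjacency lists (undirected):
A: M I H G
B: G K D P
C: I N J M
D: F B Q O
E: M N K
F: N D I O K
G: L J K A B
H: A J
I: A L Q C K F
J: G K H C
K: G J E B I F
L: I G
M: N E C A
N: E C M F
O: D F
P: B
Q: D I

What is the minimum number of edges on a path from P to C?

Level 0: P
Level 1: B
Level 2: D, G, K
Level 3: A, E, F, I, J, L, O, Q
Level 4: C, H, M, N
C first appears at level 4.

4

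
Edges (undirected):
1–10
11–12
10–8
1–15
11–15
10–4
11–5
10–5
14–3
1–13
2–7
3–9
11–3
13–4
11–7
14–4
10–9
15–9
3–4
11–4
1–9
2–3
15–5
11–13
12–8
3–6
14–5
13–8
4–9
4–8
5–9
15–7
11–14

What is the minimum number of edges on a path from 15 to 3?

2

Level 0: 15
Level 1: 1, 5, 7, 9, 11
Level 2: 2, 3, 4, 10, 12, 13, 14
Level 3: 6, 8
3 first appears at level 2.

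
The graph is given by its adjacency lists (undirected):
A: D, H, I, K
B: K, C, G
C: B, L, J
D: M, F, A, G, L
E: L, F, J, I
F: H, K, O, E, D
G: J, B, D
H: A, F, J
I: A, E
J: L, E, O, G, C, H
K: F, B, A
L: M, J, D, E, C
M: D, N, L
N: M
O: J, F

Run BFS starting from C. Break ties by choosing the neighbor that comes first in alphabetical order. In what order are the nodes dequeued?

C → B → J → L → G → K → E → H → O → D → M → A → F → I → N

Visit C; enqueue B, J, L → queue [B, J, L]
Visit B; enqueue G, K → queue [J, L, G, K]
Visit J; enqueue E, H, O → queue [L, G, K, E, H, O]
Visit L; enqueue D, M → queue [G, K, E, H, O, D, M]
Visit G → queue [K, E, H, O, D, M]
Visit K; enqueue A, F → queue [E, H, O, D, M, A, F]
Visit E; enqueue I → queue [H, O, D, M, A, F, I]
Visit H → queue [O, D, M, A, F, I]
Visit O → queue [D, M, A, F, I]
Visit D → queue [M, A, F, I]
Visit M; enqueue N → queue [A, F, I, N]
Visit A → queue [F, I, N]
Visit F → queue [I, N]
Visit I → queue [N]
Visit N → queue []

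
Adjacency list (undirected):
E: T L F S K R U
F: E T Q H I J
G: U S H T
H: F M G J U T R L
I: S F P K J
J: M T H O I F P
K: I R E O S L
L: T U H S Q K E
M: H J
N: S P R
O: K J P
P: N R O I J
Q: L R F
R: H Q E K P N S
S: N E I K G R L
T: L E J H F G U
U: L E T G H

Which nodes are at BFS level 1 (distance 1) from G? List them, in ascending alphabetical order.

H, S, T, U

Level 0: G
Level 1: H, S, T, U
Level 2: E, F, I, J, K, L, M, N, R
Level 3: O, P, Q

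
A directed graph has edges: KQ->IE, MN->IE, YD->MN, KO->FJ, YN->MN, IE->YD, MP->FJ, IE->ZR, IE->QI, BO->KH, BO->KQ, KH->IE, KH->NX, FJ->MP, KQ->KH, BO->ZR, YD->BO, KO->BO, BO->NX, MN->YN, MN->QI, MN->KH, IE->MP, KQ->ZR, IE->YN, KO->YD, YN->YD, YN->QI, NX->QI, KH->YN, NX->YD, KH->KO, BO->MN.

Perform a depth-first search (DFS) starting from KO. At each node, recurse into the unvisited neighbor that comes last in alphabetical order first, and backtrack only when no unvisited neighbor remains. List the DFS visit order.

KO, YD, MN, YN, QI, KH, NX, IE, ZR, MP, FJ, BO, KQ

Visit KO
KO → YD
YD → MN
MN → YN
YN → QI
MN → KH
KH → NX
KH → IE
IE → ZR
IE → MP
MP → FJ
YD → BO
BO → KQ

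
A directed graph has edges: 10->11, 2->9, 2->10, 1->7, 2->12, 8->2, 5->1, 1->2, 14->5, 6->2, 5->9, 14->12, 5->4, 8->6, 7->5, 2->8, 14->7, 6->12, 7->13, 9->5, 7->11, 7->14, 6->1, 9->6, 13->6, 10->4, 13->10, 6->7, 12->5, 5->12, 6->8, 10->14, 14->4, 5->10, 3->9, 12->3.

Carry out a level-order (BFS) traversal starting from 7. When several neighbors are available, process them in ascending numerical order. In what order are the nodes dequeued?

7 5 11 13 14 1 4 9 10 12 6 2 3 8

Visit 7; enqueue 5, 11, 13, 14 → queue [5, 11, 13, 14]
Visit 5; enqueue 1, 4, 9, 10, 12 → queue [11, 13, 14, 1, 4, 9, 10, 12]
Visit 11 → queue [13, 14, 1, 4, 9, 10, 12]
Visit 13; enqueue 6 → queue [14, 1, 4, 9, 10, 12, 6]
Visit 14 → queue [1, 4, 9, 10, 12, 6]
Visit 1; enqueue 2 → queue [4, 9, 10, 12, 6, 2]
Visit 4 → queue [9, 10, 12, 6, 2]
Visit 9 → queue [10, 12, 6, 2]
Visit 10 → queue [12, 6, 2]
Visit 12; enqueue 3 → queue [6, 2, 3]
Visit 6; enqueue 8 → queue [2, 3, 8]
Visit 2 → queue [3, 8]
Visit 3 → queue [8]
Visit 8 → queue []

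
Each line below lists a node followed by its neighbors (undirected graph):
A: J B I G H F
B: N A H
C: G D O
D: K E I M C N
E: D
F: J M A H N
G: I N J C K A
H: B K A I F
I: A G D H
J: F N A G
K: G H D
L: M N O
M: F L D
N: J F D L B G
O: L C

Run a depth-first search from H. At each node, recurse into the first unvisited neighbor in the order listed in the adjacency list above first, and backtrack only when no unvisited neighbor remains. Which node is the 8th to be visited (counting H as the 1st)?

O

Visit H
H → B
B → N
N → J
J → F
F → M
M → L
L → O
O → C
C → G
G → I
I → A
I → D
D → K
D → E

Visit order: H, B, N, J, F, M, L, O, C, G, I, A, D, K, E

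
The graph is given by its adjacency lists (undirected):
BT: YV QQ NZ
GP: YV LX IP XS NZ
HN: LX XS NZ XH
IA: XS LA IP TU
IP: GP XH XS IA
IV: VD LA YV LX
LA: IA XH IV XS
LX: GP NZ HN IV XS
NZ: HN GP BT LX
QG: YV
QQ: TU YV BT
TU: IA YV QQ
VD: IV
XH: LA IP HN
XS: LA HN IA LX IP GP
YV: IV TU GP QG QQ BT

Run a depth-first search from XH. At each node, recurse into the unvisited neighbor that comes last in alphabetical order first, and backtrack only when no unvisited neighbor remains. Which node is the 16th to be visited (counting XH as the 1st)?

Visit XH
XH → LA
LA → XS
XS → LX
LX → NZ
NZ → HN
NZ → GP
GP → YV
YV → TU
TU → QQ
QQ → BT
TU → IA
IA → IP
YV → QG
YV → IV
IV → VD

Visit order: XH, LA, XS, LX, NZ, HN, GP, YV, TU, QQ, BT, IA, IP, QG, IV, VD

VD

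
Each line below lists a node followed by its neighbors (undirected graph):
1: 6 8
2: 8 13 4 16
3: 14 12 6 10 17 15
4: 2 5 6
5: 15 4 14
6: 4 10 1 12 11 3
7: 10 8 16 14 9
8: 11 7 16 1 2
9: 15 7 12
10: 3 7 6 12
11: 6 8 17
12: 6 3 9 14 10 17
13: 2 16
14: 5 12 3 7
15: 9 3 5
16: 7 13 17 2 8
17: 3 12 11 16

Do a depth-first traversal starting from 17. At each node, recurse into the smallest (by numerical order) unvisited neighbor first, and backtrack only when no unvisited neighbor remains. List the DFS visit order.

Visit 17
17 → 3
3 → 6
6 → 1
1 → 8
8 → 2
2 → 4
4 → 5
5 → 14
14 → 7
7 → 9
9 → 12
12 → 10
9 → 15
7 → 16
16 → 13
8 → 11

17 3 6 1 8 2 4 5 14 7 9 12 10 15 16 13 11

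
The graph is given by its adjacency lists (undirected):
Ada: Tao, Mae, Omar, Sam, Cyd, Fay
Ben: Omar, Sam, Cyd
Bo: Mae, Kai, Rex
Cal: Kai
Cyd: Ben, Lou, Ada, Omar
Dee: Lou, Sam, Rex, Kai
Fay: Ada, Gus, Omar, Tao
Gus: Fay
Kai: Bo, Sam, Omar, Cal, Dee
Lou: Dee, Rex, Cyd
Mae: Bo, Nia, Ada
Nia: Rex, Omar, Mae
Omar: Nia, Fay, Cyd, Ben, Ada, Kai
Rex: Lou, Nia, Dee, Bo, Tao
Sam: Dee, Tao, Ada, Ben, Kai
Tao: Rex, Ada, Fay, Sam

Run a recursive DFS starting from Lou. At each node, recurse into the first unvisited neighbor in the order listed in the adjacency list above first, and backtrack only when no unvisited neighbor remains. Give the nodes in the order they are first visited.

Visit Lou
Lou → Dee
Dee → Sam
Sam → Tao
Tao → Rex
Rex → Nia
Nia → Omar
Omar → Fay
Fay → Ada
Ada → Mae
Mae → Bo
Bo → Kai
Kai → Cal
Ada → Cyd
Cyd → Ben
Fay → Gus

Lou -> Dee -> Sam -> Tao -> Rex -> Nia -> Omar -> Fay -> Ada -> Mae -> Bo -> Kai -> Cal -> Cyd -> Ben -> Gus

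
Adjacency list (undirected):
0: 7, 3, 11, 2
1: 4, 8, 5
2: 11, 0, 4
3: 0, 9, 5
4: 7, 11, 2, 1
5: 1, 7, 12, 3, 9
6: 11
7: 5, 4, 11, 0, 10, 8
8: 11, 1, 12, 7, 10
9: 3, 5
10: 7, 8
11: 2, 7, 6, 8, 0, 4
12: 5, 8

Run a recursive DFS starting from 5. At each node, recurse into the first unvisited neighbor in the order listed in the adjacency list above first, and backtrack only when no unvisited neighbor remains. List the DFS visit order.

Visit 5
5 → 1
1 → 4
4 → 7
7 → 11
11 → 2
2 → 0
0 → 3
3 → 9
11 → 6
11 → 8
8 → 12
8 → 10

5, 1, 4, 7, 11, 2, 0, 3, 9, 6, 8, 12, 10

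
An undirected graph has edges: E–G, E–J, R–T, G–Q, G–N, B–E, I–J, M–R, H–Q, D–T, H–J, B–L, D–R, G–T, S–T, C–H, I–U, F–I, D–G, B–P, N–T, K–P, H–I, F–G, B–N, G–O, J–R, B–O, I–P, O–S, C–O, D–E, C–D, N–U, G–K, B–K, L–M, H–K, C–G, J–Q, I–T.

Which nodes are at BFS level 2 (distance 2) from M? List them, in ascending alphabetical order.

B, D, J, T

Level 0: M
Level 1: L, R
Level 2: B, D, J, T
Level 3: C, E, G, H, I, K, N, O, P, Q, S
Level 4: F, U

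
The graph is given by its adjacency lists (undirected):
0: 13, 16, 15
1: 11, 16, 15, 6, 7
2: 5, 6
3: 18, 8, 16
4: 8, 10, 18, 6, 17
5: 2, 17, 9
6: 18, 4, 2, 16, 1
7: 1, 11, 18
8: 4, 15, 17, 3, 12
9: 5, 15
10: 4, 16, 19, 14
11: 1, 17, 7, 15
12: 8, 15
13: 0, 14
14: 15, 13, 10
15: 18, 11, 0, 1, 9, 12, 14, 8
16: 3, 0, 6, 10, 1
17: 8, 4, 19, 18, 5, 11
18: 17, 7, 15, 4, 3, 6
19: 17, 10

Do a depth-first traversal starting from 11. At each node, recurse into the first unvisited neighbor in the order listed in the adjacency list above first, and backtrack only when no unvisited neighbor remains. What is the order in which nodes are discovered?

Visit 11
11 → 1
1 → 16
16 → 3
3 → 18
18 → 17
17 → 8
8 → 4
4 → 10
10 → 19
10 → 14
14 → 15
15 → 0
0 → 13
15 → 9
9 → 5
5 → 2
2 → 6
15 → 12
18 → 7

11 1 16 3 18 17 8 4 10 19 14 15 0 13 9 5 2 6 12 7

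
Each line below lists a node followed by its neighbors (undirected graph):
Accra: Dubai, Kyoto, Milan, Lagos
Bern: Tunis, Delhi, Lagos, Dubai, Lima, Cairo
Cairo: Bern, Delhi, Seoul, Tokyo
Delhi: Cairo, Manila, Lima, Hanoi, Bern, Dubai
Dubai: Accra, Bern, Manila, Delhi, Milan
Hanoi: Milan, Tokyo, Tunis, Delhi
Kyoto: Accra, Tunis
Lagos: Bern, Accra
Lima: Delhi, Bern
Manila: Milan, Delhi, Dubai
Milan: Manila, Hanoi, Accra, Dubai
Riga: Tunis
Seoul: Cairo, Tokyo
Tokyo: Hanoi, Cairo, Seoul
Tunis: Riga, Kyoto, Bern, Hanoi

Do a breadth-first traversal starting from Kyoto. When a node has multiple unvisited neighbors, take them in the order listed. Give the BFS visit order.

Kyoto -> Accra -> Tunis -> Dubai -> Milan -> Lagos -> Riga -> Bern -> Hanoi -> Manila -> Delhi -> Lima -> Cairo -> Tokyo -> Seoul

Visit Kyoto; enqueue Accra, Tunis → queue [Accra, Tunis]
Visit Accra; enqueue Dubai, Milan, Lagos → queue [Tunis, Dubai, Milan, Lagos]
Visit Tunis; enqueue Riga, Bern, Hanoi → queue [Dubai, Milan, Lagos, Riga, Bern, Hanoi]
Visit Dubai; enqueue Manila, Delhi → queue [Milan, Lagos, Riga, Bern, Hanoi, Manila, Delhi]
Visit Milan → queue [Lagos, Riga, Bern, Hanoi, Manila, Delhi]
Visit Lagos → queue [Riga, Bern, Hanoi, Manila, Delhi]
Visit Riga → queue [Bern, Hanoi, Manila, Delhi]
Visit Bern; enqueue Lima, Cairo → queue [Hanoi, Manila, Delhi, Lima, Cairo]
Visit Hanoi; enqueue Tokyo → queue [Manila, Delhi, Lima, Cairo, Tokyo]
Visit Manila → queue [Delhi, Lima, Cairo, Tokyo]
Visit Delhi → queue [Lima, Cairo, Tokyo]
Visit Lima → queue [Cairo, Tokyo]
Visit Cairo; enqueue Seoul → queue [Tokyo, Seoul]
Visit Tokyo → queue [Seoul]
Visit Seoul → queue []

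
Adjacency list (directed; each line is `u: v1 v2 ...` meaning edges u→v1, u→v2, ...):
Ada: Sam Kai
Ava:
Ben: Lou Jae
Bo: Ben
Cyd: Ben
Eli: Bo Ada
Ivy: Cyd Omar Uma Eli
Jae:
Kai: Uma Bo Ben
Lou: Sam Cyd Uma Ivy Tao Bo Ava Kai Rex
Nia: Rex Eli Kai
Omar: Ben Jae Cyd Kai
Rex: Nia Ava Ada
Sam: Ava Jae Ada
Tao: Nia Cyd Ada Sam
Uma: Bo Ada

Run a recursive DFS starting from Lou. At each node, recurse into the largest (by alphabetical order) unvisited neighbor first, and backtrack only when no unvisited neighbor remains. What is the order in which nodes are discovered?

Visit Lou
Lou → Uma
Uma → Bo
Bo → Ben
Ben → Jae
Uma → Ada
Ada → Sam
Sam → Ava
Ada → Kai
Lou → Tao
Tao → Nia
Nia → Rex
Nia → Eli
Tao → Cyd
Lou → Ivy
Ivy → Omar

Lou → Uma → Bo → Ben → Jae → Ada → Sam → Ava → Kai → Tao → Nia → Rex → Eli → Cyd → Ivy → Omar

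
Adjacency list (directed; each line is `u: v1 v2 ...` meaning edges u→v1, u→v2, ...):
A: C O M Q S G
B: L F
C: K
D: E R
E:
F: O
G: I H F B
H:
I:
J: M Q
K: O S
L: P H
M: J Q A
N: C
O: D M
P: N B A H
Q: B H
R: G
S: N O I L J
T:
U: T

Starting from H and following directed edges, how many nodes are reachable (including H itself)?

1

BFS from H visits: H
Reachable nodes: 1 of 21 total.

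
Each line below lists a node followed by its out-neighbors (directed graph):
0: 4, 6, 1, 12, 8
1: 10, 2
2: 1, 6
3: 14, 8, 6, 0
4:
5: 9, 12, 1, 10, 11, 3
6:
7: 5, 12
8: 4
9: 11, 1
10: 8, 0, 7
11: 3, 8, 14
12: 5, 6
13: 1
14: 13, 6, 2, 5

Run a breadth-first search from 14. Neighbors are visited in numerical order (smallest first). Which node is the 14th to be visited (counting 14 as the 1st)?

Visit 14; enqueue 2, 5, 6, 13 → queue [2, 5, 6, 13]
Visit 2; enqueue 1 → queue [5, 6, 13, 1]
Visit 5; enqueue 3, 9, 10, 11, 12 → queue [6, 13, 1, 3, 9, 10, 11, 12]
Visit 6 → queue [13, 1, 3, 9, 10, 11, 12]
Visit 13 → queue [1, 3, 9, 10, 11, 12]
Visit 1 → queue [3, 9, 10, 11, 12]
Visit 3; enqueue 0, 8 → queue [9, 10, 11, 12, 0, 8]
Visit 9 → queue [10, 11, 12, 0, 8]
Visit 10; enqueue 7 → queue [11, 12, 0, 8, 7]
Visit 11 → queue [12, 0, 8, 7]
Visit 12 → queue [0, 8, 7]
Visit 0; enqueue 4 → queue [8, 7, 4]
Visit 8 → queue [7, 4]
Visit 7 → queue [4]
Visit 4 → queue []

Visit order: 14, 2, 5, 6, 13, 1, 3, 9, 10, 11, 12, 0, 8, 7, 4

7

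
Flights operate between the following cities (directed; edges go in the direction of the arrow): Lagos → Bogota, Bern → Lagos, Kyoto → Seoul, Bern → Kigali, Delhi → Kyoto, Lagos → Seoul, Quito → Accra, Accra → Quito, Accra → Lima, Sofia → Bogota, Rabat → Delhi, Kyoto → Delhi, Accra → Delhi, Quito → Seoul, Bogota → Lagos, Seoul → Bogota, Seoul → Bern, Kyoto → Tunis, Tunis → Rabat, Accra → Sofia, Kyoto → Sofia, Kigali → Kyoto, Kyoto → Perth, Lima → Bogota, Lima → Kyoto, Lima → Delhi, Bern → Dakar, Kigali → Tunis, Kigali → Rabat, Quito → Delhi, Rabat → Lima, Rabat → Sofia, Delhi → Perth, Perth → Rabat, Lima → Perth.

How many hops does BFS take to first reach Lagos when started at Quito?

3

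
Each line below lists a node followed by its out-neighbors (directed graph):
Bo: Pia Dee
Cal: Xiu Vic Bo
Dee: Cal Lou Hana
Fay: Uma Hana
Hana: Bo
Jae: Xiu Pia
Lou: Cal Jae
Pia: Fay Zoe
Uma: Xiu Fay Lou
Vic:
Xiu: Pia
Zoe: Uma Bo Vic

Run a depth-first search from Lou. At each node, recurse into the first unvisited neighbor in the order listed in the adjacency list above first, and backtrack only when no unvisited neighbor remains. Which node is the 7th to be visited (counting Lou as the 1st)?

Visit Lou
Lou → Cal
Cal → Xiu
Xiu → Pia
Pia → Fay
Fay → Uma
Fay → Hana
Hana → Bo
Bo → Dee
Pia → Zoe
Zoe → Vic
Lou → Jae

Visit order: Lou, Cal, Xiu, Pia, Fay, Uma, Hana, Bo, Dee, Zoe, Vic, Jae

Hana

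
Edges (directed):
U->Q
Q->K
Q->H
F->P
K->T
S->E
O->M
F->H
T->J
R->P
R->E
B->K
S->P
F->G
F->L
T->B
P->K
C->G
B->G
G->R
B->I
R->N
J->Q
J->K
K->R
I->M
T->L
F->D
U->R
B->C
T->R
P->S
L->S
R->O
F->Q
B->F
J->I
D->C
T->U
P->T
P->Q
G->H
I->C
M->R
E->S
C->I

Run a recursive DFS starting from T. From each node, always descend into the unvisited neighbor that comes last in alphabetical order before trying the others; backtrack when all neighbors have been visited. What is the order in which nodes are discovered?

T, U, R, P, S, E, Q, K, H, O, M, N, L, J, I, C, G, B, F, D

Visit T
T → U
U → R
R → P
P → S
S → E
P → Q
Q → K
Q → H
R → O
O → M
R → N
T → L
T → J
J → I
I → C
C → G
T → B
B → F
F → D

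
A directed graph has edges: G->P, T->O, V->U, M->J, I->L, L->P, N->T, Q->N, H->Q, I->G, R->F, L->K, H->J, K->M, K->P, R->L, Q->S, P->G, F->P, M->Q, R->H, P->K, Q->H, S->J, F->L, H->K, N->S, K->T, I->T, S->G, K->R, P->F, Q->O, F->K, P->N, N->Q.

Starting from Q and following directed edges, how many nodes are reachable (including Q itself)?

BFS from Q visits: Q, H, N, O, S, J, K, T, G, M, P, R, F, L
Reachable nodes: 14 of 17 total.

14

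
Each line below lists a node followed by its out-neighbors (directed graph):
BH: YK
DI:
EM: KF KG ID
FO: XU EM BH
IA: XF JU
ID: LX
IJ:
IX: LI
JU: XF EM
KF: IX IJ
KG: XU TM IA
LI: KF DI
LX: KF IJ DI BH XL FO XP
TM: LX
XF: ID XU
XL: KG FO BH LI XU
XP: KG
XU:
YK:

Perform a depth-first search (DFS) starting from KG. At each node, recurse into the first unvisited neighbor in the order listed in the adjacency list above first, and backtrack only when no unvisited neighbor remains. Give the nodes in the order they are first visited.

KG, XU, TM, LX, KF, IX, LI, DI, IJ, BH, YK, XL, FO, EM, ID, XP, IA, XF, JU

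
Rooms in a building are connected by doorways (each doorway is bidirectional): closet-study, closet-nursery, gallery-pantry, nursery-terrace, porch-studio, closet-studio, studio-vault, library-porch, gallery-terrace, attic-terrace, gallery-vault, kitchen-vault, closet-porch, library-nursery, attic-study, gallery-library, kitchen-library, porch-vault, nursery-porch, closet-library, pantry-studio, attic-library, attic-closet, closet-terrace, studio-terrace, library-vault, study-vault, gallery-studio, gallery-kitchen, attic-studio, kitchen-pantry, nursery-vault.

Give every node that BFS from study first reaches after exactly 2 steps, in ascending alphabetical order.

gallery, kitchen, library, nursery, porch, studio, terrace

Level 0: study
Level 1: attic, closet, vault
Level 2: gallery, kitchen, library, nursery, porch, studio, terrace
Level 3: pantry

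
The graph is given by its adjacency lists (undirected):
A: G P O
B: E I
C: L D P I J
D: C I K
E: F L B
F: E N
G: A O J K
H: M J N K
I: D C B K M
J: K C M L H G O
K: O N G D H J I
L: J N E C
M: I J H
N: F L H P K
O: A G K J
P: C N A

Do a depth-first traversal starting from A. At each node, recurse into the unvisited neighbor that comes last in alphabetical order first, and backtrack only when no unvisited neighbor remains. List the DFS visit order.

A P N L J O K I M H D C B E F G

Visit A
A → P
P → N
N → L
L → J
J → O
O → K
K → I
I → M
M → H
I → D
D → C
I → B
B → E
E → F
K → G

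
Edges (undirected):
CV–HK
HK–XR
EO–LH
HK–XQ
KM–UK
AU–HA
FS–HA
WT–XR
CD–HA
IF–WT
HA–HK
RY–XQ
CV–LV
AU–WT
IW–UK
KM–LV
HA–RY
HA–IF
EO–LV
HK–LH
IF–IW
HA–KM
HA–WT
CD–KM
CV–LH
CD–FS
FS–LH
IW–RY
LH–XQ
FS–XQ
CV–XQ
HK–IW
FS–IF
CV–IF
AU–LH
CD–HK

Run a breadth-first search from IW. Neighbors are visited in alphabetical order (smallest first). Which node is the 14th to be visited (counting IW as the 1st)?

Visit IW; enqueue HK, IF, RY, UK → queue [HK, IF, RY, UK]
Visit HK; enqueue CD, CV, HA, LH, XQ, XR → queue [IF, RY, UK, CD, CV, HA, LH, XQ, XR]
Visit IF; enqueue FS, WT → queue [RY, UK, CD, CV, HA, LH, XQ, XR, FS, WT]
Visit RY → queue [UK, CD, CV, HA, LH, XQ, XR, FS, WT]
Visit UK; enqueue KM → queue [CD, CV, HA, LH, XQ, XR, FS, WT, KM]
Visit CD → queue [CV, HA, LH, XQ, XR, FS, WT, KM]
Visit CV; enqueue LV → queue [HA, LH, XQ, XR, FS, WT, KM, LV]
Visit HA; enqueue AU → queue [LH, XQ, XR, FS, WT, KM, LV, AU]
Visit LH; enqueue EO → queue [XQ, XR, FS, WT, KM, LV, AU, EO]
Visit XQ → queue [XR, FS, WT, KM, LV, AU, EO]
Visit XR → queue [FS, WT, KM, LV, AU, EO]
Visit FS → queue [WT, KM, LV, AU, EO]
Visit WT → queue [KM, LV, AU, EO]
Visit KM → queue [LV, AU, EO]
Visit LV → queue [AU, EO]
Visit AU → queue [EO]
Visit EO → queue []

Visit order: IW, HK, IF, RY, UK, CD, CV, HA, LH, XQ, XR, FS, WT, KM, LV, AU, EO

KM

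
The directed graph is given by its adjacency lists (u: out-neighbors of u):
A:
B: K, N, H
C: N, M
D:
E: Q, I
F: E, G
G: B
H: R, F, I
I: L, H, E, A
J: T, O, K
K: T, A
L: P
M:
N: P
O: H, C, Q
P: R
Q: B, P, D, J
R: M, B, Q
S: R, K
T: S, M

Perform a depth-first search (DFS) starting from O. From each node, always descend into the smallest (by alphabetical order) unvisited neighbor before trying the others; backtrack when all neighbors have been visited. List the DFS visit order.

Visit O
O → C
C → M
C → N
N → P
P → R
R → B
B → H
H → F
F → E
E → I
I → A
I → L
E → Q
Q → D
Q → J
J → K
K → T
T → S
F → G

O → C → M → N → P → R → B → H → F → E → I → A → L → Q → D → J → K → T → S → G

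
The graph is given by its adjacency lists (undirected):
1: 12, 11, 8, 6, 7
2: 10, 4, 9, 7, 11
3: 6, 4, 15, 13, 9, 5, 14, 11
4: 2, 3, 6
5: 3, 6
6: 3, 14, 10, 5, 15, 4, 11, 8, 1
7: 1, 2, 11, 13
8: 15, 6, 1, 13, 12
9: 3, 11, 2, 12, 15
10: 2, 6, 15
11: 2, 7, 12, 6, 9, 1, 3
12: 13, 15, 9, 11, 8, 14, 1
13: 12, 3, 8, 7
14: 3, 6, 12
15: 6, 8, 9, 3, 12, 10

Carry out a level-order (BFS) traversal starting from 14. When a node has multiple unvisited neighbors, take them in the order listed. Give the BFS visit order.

14 -> 3 -> 6 -> 12 -> 4 -> 15 -> 13 -> 9 -> 5 -> 11 -> 10 -> 8 -> 1 -> 2 -> 7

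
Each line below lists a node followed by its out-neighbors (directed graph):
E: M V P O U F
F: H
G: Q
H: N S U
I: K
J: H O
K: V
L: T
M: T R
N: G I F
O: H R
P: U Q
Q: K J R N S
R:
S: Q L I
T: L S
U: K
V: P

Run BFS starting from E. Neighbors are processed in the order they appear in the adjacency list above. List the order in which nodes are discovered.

Visit E; enqueue M, V, P, O, U, F → queue [M, V, P, O, U, F]
Visit M; enqueue T, R → queue [V, P, O, U, F, T, R]
Visit V → queue [P, O, U, F, T, R]
Visit P; enqueue Q → queue [O, U, F, T, R, Q]
Visit O; enqueue H → queue [U, F, T, R, Q, H]
Visit U; enqueue K → queue [F, T, R, Q, H, K]
Visit F → queue [T, R, Q, H, K]
Visit T; enqueue L, S → queue [R, Q, H, K, L, S]
Visit R → queue [Q, H, K, L, S]
Visit Q; enqueue J, N → queue [H, K, L, S, J, N]
Visit H → queue [K, L, S, J, N]
Visit K → queue [L, S, J, N]
Visit L → queue [S, J, N]
Visit S; enqueue I → queue [J, N, I]
Visit J → queue [N, I]
Visit N; enqueue G → queue [I, G]
Visit I → queue [G]
Visit G → queue []

E M V P O U F T R Q H K L S J N I G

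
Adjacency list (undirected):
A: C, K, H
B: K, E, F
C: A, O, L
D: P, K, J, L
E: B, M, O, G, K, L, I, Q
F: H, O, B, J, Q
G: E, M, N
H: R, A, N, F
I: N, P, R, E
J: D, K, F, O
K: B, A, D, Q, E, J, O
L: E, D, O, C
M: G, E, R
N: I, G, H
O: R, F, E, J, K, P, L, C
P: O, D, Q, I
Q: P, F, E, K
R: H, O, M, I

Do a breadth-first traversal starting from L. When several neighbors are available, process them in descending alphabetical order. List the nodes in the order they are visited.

L, O, E, D, C, R, P, K, J, F, Q, M, I, G, B, A, H, N

Visit L; enqueue O, E, D, C → queue [O, E, D, C]
Visit O; enqueue R, P, K, J, F → queue [E, D, C, R, P, K, J, F]
Visit E; enqueue Q, M, I, G, B → queue [D, C, R, P, K, J, F, Q, M, I, G, B]
Visit D → queue [C, R, P, K, J, F, Q, M, I, G, B]
Visit C; enqueue A → queue [R, P, K, J, F, Q, M, I, G, B, A]
Visit R; enqueue H → queue [P, K, J, F, Q, M, I, G, B, A, H]
Visit P → queue [K, J, F, Q, M, I, G, B, A, H]
Visit K → queue [J, F, Q, M, I, G, B, A, H]
Visit J → queue [F, Q, M, I, G, B, A, H]
Visit F → queue [Q, M, I, G, B, A, H]
Visit Q → queue [M, I, G, B, A, H]
Visit M → queue [I, G, B, A, H]
Visit I; enqueue N → queue [G, B, A, H, N]
Visit G → queue [B, A, H, N]
Visit B → queue [A, H, N]
Visit A → queue [H, N]
Visit H → queue [N]
Visit N → queue []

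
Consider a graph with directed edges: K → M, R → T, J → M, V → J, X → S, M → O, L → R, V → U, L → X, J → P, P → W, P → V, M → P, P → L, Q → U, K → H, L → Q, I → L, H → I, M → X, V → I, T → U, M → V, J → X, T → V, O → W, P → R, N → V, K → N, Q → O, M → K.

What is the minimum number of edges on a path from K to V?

2

Level 0: K
Level 1: H, M, N
Level 2: I, O, P, V, X
Level 3: J, L, R, S, U, W
Level 4: Q, T
V first appears at level 2.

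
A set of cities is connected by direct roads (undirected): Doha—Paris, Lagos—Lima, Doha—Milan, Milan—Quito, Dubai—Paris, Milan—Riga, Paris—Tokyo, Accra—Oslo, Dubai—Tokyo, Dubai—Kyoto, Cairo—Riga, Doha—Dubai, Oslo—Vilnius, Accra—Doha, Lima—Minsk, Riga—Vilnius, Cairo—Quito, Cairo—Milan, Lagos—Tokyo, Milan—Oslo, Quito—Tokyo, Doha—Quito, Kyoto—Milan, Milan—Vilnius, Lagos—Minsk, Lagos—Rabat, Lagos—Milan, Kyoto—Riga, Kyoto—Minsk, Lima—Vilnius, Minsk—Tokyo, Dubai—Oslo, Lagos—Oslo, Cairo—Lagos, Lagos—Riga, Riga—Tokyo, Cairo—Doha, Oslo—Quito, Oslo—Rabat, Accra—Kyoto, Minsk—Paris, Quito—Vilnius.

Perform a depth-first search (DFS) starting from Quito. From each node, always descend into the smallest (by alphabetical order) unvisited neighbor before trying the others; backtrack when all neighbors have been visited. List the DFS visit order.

Visit Quito
Quito → Cairo
Cairo → Doha
Doha → Accra
Accra → Kyoto
Kyoto → Dubai
Dubai → Oslo
Oslo → Lagos
Lagos → Lima
Lima → Minsk
Minsk → Paris
Paris → Tokyo
Tokyo → Riga
Riga → Milan
Milan → Vilnius
Lagos → Rabat

Quito, Cairo, Doha, Accra, Kyoto, Dubai, Oslo, Lagos, Lima, Minsk, Paris, Tokyo, Riga, Milan, Vilnius, Rabat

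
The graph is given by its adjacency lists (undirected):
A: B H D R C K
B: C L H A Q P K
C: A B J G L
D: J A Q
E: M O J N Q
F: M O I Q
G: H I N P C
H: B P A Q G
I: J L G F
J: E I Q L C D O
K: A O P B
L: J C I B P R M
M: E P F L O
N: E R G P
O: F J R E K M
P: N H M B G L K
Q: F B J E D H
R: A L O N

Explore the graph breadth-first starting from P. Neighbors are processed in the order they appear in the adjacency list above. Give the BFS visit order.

P, N, H, M, B, G, L, K, E, R, A, Q, F, O, C, I, J, D

Visit P; enqueue N, H, M, B, G, L, K → queue [N, H, M, B, G, L, K]
Visit N; enqueue E, R → queue [H, M, B, G, L, K, E, R]
Visit H; enqueue A, Q → queue [M, B, G, L, K, E, R, A, Q]
Visit M; enqueue F, O → queue [B, G, L, K, E, R, A, Q, F, O]
Visit B; enqueue C → queue [G, L, K, E, R, A, Q, F, O, C]
Visit G; enqueue I → queue [L, K, E, R, A, Q, F, O, C, I]
Visit L; enqueue J → queue [K, E, R, A, Q, F, O, C, I, J]
Visit K → queue [E, R, A, Q, F, O, C, I, J]
Visit E → queue [R, A, Q, F, O, C, I, J]
Visit R → queue [A, Q, F, O, C, I, J]
Visit A; enqueue D → queue [Q, F, O, C, I, J, D]
Visit Q → queue [F, O, C, I, J, D]
Visit F → queue [O, C, I, J, D]
Visit O → queue [C, I, J, D]
Visit C → queue [I, J, D]
Visit I → queue [J, D]
Visit J → queue [D]
Visit D → queue []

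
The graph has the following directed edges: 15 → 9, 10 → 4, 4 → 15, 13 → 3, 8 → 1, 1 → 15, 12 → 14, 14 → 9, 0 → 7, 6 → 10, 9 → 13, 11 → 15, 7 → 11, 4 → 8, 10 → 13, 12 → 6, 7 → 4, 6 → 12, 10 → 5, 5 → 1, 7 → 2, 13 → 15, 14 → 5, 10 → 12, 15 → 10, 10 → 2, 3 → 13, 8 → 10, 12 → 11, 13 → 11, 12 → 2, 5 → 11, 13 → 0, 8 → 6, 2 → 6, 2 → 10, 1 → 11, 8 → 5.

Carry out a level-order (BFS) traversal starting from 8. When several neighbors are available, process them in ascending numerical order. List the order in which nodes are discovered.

8 -> 1 -> 5 -> 6 -> 10 -> 11 -> 15 -> 12 -> 2 -> 4 -> 13 -> 9 -> 14 -> 0 -> 3 -> 7

Visit 8; enqueue 1, 5, 6, 10 → queue [1, 5, 6, 10]
Visit 1; enqueue 11, 15 → queue [5, 6, 10, 11, 15]
Visit 5 → queue [6, 10, 11, 15]
Visit 6; enqueue 12 → queue [10, 11, 15, 12]
Visit 10; enqueue 2, 4, 13 → queue [11, 15, 12, 2, 4, 13]
Visit 11 → queue [15, 12, 2, 4, 13]
Visit 15; enqueue 9 → queue [12, 2, 4, 13, 9]
Visit 12; enqueue 14 → queue [2, 4, 13, 9, 14]
Visit 2 → queue [4, 13, 9, 14]
Visit 4 → queue [13, 9, 14]
Visit 13; enqueue 0, 3 → queue [9, 14, 0, 3]
Visit 9 → queue [14, 0, 3]
Visit 14 → queue [0, 3]
Visit 0; enqueue 7 → queue [3, 7]
Visit 3 → queue [7]
Visit 7 → queue []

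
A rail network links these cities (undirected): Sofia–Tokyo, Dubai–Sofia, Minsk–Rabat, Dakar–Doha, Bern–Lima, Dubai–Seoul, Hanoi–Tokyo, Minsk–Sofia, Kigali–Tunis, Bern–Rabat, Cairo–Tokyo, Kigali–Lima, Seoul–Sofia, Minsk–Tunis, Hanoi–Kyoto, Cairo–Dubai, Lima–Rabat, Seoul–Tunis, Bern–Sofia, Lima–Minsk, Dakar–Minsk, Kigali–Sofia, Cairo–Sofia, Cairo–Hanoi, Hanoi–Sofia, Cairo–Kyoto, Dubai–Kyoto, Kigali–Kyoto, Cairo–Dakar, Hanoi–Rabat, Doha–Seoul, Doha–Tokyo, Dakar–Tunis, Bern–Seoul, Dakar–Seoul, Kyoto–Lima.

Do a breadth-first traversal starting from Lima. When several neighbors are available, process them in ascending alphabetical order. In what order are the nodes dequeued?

Visit Lima; enqueue Bern, Kigali, Kyoto, Minsk, Rabat → queue [Bern, Kigali, Kyoto, Minsk, Rabat]
Visit Bern; enqueue Seoul, Sofia → queue [Kigali, Kyoto, Minsk, Rabat, Seoul, Sofia]
Visit Kigali; enqueue Tunis → queue [Kyoto, Minsk, Rabat, Seoul, Sofia, Tunis]
Visit Kyoto; enqueue Cairo, Dubai, Hanoi → queue [Minsk, Rabat, Seoul, Sofia, Tunis, Cairo, Dubai, Hanoi]
Visit Minsk; enqueue Dakar → queue [Rabat, Seoul, Sofia, Tunis, Cairo, Dubai, Hanoi, Dakar]
Visit Rabat → queue [Seoul, Sofia, Tunis, Cairo, Dubai, Hanoi, Dakar]
Visit Seoul; enqueue Doha → queue [Sofia, Tunis, Cairo, Dubai, Hanoi, Dakar, Doha]
Visit Sofia; enqueue Tokyo → queue [Tunis, Cairo, Dubai, Hanoi, Dakar, Doha, Tokyo]
Visit Tunis → queue [Cairo, Dubai, Hanoi, Dakar, Doha, Tokyo]
Visit Cairo → queue [Dubai, Hanoi, Dakar, Doha, Tokyo]
Visit Dubai → queue [Hanoi, Dakar, Doha, Tokyo]
Visit Hanoi → queue [Dakar, Doha, Tokyo]
Visit Dakar → queue [Doha, Tokyo]
Visit Doha → queue [Tokyo]
Visit Tokyo → queue []

Lima Bern Kigali Kyoto Minsk Rabat Seoul Sofia Tunis Cairo Dubai Hanoi Dakar Doha Tokyo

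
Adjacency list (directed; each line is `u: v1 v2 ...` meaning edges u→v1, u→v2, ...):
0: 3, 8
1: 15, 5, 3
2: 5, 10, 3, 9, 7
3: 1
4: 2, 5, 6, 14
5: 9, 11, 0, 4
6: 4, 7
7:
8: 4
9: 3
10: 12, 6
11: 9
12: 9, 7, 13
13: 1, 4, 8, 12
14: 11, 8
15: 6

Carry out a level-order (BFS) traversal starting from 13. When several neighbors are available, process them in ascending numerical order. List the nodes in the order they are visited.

13, 1, 4, 8, 12, 3, 5, 15, 2, 6, 14, 7, 9, 0, 11, 10

Visit 13; enqueue 1, 4, 8, 12 → queue [1, 4, 8, 12]
Visit 1; enqueue 3, 5, 15 → queue [4, 8, 12, 3, 5, 15]
Visit 4; enqueue 2, 6, 14 → queue [8, 12, 3, 5, 15, 2, 6, 14]
Visit 8 → queue [12, 3, 5, 15, 2, 6, 14]
Visit 12; enqueue 7, 9 → queue [3, 5, 15, 2, 6, 14, 7, 9]
Visit 3 → queue [5, 15, 2, 6, 14, 7, 9]
Visit 5; enqueue 0, 11 → queue [15, 2, 6, 14, 7, 9, 0, 11]
Visit 15 → queue [2, 6, 14, 7, 9, 0, 11]
Visit 2; enqueue 10 → queue [6, 14, 7, 9, 0, 11, 10]
Visit 6 → queue [14, 7, 9, 0, 11, 10]
Visit 14 → queue [7, 9, 0, 11, 10]
Visit 7 → queue [9, 0, 11, 10]
Visit 9 → queue [0, 11, 10]
Visit 0 → queue [11, 10]
Visit 11 → queue [10]
Visit 10 → queue []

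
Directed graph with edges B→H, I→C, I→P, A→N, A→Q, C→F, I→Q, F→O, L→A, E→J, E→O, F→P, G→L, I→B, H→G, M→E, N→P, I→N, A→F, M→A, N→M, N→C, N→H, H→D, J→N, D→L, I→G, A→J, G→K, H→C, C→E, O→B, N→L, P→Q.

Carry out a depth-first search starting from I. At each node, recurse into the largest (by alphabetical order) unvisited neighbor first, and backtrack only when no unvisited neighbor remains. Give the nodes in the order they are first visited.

I -> Q -> P -> N -> M -> E -> O -> B -> H -> G -> L -> A -> J -> F -> K -> D -> C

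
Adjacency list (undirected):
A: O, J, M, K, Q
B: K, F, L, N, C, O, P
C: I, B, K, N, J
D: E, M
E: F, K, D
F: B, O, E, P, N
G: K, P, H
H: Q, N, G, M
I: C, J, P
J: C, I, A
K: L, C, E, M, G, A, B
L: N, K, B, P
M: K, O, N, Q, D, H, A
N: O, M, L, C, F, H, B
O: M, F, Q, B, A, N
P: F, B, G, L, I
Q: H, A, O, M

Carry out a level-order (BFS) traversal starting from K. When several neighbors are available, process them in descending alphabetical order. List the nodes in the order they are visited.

Visit K; enqueue M, L, G, E, C, B, A → queue [M, L, G, E, C, B, A]
Visit M; enqueue Q, O, N, H, D → queue [L, G, E, C, B, A, Q, O, N, H, D]
Visit L; enqueue P → queue [G, E, C, B, A, Q, O, N, H, D, P]
Visit G → queue [E, C, B, A, Q, O, N, H, D, P]
Visit E; enqueue F → queue [C, B, A, Q, O, N, H, D, P, F]
Visit C; enqueue J, I → queue [B, A, Q, O, N, H, D, P, F, J, I]
Visit B → queue [A, Q, O, N, H, D, P, F, J, I]
Visit A → queue [Q, O, N, H, D, P, F, J, I]
Visit Q → queue [O, N, H, D, P, F, J, I]
Visit O → queue [N, H, D, P, F, J, I]
Visit N → queue [H, D, P, F, J, I]
Visit H → queue [D, P, F, J, I]
Visit D → queue [P, F, J, I]
Visit P → queue [F, J, I]
Visit F → queue [J, I]
Visit J → queue [I]
Visit I → queue []

K, M, L, G, E, C, B, A, Q, O, N, H, D, P, F, J, I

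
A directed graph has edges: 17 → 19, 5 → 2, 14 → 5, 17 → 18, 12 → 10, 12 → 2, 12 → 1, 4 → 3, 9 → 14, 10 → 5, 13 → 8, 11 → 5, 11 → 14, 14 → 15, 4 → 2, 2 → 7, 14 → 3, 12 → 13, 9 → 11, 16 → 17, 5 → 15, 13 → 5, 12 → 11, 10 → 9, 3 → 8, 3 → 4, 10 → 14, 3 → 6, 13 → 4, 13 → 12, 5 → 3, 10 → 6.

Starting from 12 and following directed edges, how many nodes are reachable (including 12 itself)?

BFS from 12 visits: 12, 1, 2, 10, 11, 13, 7, 5, 6, 9, 14, 4, 8, 3, 15
Reachable nodes: 15 of 19 total.

15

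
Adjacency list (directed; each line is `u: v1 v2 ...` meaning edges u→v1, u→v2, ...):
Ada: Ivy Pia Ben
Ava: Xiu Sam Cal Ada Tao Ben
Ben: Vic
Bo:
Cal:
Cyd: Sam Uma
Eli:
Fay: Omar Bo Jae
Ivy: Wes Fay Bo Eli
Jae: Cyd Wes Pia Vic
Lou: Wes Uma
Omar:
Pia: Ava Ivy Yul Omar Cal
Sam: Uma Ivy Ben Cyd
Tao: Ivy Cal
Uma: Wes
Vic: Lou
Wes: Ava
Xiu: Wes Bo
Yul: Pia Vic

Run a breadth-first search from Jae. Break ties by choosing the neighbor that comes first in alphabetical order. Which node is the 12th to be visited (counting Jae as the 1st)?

Visit Jae; enqueue Cyd, Pia, Vic, Wes → queue [Cyd, Pia, Vic, Wes]
Visit Cyd; enqueue Sam, Uma → queue [Pia, Vic, Wes, Sam, Uma]
Visit Pia; enqueue Ava, Cal, Ivy, Omar, Yul → queue [Vic, Wes, Sam, Uma, Ava, Cal, Ivy, Omar, Yul]
Visit Vic; enqueue Lou → queue [Wes, Sam, Uma, Ava, Cal, Ivy, Omar, Yul, Lou]
Visit Wes → queue [Sam, Uma, Ava, Cal, Ivy, Omar, Yul, Lou]
Visit Sam; enqueue Ben → queue [Uma, Ava, Cal, Ivy, Omar, Yul, Lou, Ben]
Visit Uma → queue [Ava, Cal, Ivy, Omar, Yul, Lou, Ben]
Visit Ava; enqueue Ada, Tao, Xiu → queue [Cal, Ivy, Omar, Yul, Lou, Ben, Ada, Tao, Xiu]
Visit Cal → queue [Ivy, Omar, Yul, Lou, Ben, Ada, Tao, Xiu]
Visit Ivy; enqueue Bo, Eli, Fay → queue [Omar, Yul, Lou, Ben, Ada, Tao, Xiu, Bo, Eli, Fay]
Visit Omar → queue [Yul, Lou, Ben, Ada, Tao, Xiu, Bo, Eli, Fay]
Visit Yul → queue [Lou, Ben, Ada, Tao, Xiu, Bo, Eli, Fay]
Visit Lou → queue [Ben, Ada, Tao, Xiu, Bo, Eli, Fay]
Visit Ben → queue [Ada, Tao, Xiu, Bo, Eli, Fay]
Visit Ada → queue [Tao, Xiu, Bo, Eli, Fay]
Visit Tao → queue [Xiu, Bo, Eli, Fay]
Visit Xiu → queue [Bo, Eli, Fay]
Visit Bo → queue [Eli, Fay]
Visit Eli → queue [Fay]
Visit Fay → queue []

Visit order: Jae, Cyd, Pia, Vic, Wes, Sam, Uma, Ava, Cal, Ivy, Omar, Yul, Lou, Ben, Ada, Tao, Xiu, Bo, Eli, Fay

Yul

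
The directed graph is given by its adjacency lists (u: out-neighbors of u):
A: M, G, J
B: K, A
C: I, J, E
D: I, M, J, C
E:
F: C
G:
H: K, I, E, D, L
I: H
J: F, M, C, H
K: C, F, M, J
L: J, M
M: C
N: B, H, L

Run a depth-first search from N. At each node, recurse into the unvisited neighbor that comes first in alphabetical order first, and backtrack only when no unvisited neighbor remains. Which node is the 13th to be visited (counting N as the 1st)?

F

Visit N
N → B
B → A
A → G
A → J
J → C
C → E
C → I
I → H
H → D
D → M
H → K
K → F
H → L

Visit order: N, B, A, G, J, C, E, I, H, D, M, K, F, L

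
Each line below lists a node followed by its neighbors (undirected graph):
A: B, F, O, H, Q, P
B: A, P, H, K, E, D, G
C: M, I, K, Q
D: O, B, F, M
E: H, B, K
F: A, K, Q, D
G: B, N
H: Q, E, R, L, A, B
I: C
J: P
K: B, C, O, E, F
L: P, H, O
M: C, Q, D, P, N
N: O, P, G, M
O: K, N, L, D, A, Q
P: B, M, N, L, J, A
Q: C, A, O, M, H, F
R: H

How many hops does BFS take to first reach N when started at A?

Level 0: A
Level 1: B, F, H, O, P, Q
Level 2: C, D, E, G, J, K, L, M, N, R
Level 3: I
N first appears at level 2.

2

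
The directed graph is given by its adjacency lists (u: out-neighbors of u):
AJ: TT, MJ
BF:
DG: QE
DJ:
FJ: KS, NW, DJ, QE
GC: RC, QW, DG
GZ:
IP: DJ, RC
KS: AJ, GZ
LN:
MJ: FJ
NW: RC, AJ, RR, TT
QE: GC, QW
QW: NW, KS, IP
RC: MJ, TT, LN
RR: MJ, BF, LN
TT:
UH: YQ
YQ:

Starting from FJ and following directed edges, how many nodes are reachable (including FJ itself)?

17

BFS from FJ visits: FJ, KS, NW, DJ, QE, AJ, GZ, RC, RR, TT, GC, QW, MJ, LN, BF, DG, IP
Reachable nodes: 17 of 19 total.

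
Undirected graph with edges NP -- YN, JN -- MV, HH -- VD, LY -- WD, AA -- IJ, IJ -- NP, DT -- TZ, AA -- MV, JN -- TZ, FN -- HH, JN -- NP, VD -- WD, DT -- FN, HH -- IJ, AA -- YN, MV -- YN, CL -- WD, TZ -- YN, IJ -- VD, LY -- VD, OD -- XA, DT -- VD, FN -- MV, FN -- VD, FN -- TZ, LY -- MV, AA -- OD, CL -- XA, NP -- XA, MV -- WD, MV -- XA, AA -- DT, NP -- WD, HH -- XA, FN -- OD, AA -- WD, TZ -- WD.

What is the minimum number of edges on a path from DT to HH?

Level 0: DT
Level 1: AA, FN, TZ, VD
Level 2: HH, IJ, JN, LY, MV, OD, WD, YN
Level 3: CL, NP, XA
HH first appears at level 2.

2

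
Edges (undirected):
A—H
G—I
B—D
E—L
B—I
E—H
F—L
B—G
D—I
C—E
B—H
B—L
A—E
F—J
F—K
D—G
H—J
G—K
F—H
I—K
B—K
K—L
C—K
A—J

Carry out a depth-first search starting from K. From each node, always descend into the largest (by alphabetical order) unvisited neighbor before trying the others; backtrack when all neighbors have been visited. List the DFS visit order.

Visit K
K → L
L → F
F → J
J → H
H → E
E → C
E → A
H → B
B → I
I → G
G → D

K, L, F, J, H, E, C, A, B, I, G, D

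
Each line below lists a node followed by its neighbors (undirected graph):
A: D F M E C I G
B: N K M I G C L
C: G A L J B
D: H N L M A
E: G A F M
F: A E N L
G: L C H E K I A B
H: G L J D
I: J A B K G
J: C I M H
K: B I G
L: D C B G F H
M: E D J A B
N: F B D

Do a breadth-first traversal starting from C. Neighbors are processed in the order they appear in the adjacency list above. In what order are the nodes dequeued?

Visit C; enqueue G, A, L, J, B → queue [G, A, L, J, B]
Visit G; enqueue H, E, K, I → queue [A, L, J, B, H, E, K, I]
Visit A; enqueue D, F, M → queue [L, J, B, H, E, K, I, D, F, M]
Visit L → queue [J, B, H, E, K, I, D, F, M]
Visit J → queue [B, H, E, K, I, D, F, M]
Visit B; enqueue N → queue [H, E, K, I, D, F, M, N]
Visit H → queue [E, K, I, D, F, M, N]
Visit E → queue [K, I, D, F, M, N]
Visit K → queue [I, D, F, M, N]
Visit I → queue [D, F, M, N]
Visit D → queue [F, M, N]
Visit F → queue [M, N]
Visit M → queue [N]
Visit N → queue []

C -> G -> A -> L -> J -> B -> H -> E -> K -> I -> D -> F -> M -> N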